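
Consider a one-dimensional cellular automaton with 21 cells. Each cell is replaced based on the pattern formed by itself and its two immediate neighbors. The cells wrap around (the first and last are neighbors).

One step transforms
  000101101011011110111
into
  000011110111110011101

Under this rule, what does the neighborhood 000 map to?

0

At position 1 the neighborhood is 000; the next row has 0 there.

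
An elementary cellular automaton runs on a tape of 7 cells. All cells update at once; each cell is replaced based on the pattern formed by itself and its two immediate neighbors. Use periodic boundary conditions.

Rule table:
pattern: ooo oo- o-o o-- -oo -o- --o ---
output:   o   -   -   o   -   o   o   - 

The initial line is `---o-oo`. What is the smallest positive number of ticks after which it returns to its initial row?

7

o-oo---
o---o-o
-o-oo--
oo---o-
--o-oo-
-oo---o
---o-oo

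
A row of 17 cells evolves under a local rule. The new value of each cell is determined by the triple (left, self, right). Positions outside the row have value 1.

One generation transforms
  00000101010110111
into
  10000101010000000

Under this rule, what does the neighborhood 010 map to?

At position 5 the neighborhood is 010; the next row has 1 there.

1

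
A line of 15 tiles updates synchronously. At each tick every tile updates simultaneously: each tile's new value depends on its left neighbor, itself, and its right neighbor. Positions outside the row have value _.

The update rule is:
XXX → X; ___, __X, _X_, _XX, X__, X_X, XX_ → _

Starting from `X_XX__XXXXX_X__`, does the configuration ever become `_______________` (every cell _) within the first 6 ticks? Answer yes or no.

yes

_______XXX_____
________X______
_______________
all cells are _ at tick 3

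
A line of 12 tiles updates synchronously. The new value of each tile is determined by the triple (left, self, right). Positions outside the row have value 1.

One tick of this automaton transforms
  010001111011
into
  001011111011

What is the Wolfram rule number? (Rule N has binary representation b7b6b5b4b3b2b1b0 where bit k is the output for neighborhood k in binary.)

218

position 6: 111 → 1  (bit 7 = 1)
position 8: 110 → 1  (bit 6 = 1)
position 0: 101 → 0  (bit 5 = 0)
position 2: 100 → 1  (bit 4 = 1)
position 5: 011 → 1  (bit 3 = 1)
position 1: 010 → 0  (bit 2 = 0)
position 4: 001 → 1  (bit 1 = 1)
position 3: 000 → 0  (bit 0 = 0)
bits b7..b0 = 11011010 = 218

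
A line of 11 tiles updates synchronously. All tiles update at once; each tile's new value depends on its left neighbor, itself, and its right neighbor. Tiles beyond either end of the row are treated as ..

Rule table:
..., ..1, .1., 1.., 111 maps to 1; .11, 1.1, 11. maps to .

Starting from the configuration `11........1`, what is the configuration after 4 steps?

..111111111
11.1111111.
....11111.1
1111.111..1

1111.111..1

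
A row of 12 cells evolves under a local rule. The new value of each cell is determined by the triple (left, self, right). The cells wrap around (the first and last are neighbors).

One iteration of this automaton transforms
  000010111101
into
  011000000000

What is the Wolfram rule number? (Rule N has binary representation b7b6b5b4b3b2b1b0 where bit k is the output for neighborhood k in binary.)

1

position 7: 111 → 0  (bit 7 = 0)
position 9: 110 → 0  (bit 6 = 0)
position 5: 101 → 0  (bit 5 = 0)
position 0: 100 → 0  (bit 4 = 0)
position 6: 011 → 0  (bit 3 = 0)
position 4: 010 → 0  (bit 2 = 0)
position 3: 001 → 0  (bit 1 = 0)
position 1: 000 → 1  (bit 0 = 1)
bits b7..b0 = 00000001 = 1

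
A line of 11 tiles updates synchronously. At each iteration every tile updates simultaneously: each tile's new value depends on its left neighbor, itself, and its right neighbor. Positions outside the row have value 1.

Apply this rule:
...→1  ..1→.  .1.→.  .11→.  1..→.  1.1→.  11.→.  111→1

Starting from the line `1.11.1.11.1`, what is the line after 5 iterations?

iteration 1: ...........
iteration 2: .111111111.
iteration 3: ..1111111..
iteration 4: ...11111...
iteration 5: .1..111..1.

.1..111..1.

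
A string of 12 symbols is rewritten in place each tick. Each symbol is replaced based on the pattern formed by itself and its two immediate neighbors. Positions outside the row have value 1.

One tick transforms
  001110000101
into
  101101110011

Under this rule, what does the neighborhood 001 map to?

At position 1 the neighborhood is 001; the next row has 0 there.

0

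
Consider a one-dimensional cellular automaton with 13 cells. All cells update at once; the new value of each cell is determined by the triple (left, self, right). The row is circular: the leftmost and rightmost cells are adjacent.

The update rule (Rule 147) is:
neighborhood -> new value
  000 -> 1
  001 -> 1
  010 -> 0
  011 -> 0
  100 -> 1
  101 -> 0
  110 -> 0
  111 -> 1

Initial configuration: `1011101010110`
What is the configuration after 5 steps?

0001000111111

0001000000000
1110111111111
1100011111111
1011101111111
0001000111111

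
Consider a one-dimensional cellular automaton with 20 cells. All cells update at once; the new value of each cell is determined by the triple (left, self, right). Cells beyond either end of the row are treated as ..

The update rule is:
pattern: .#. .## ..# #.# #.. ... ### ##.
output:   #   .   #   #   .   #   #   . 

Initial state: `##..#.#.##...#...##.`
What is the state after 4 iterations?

...#####...###.##...
###.###..##.#.#...##
.#.#.#..#..####.##..
######.##.#.##.#...#

######.##.#.##.#...#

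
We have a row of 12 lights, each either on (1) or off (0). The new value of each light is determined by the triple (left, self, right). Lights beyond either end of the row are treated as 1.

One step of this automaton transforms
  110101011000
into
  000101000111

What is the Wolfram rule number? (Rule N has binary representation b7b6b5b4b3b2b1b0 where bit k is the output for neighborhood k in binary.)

position 0: 111 → 0  (bit 7 = 0)
position 1: 110 → 0  (bit 6 = 0)
position 2: 101 → 0  (bit 5 = 0)
position 9: 100 → 1  (bit 4 = 1)
position 7: 011 → 0  (bit 3 = 0)
position 3: 010 → 1  (bit 2 = 1)
position 11: 001 → 1  (bit 1 = 1)
position 10: 000 → 1  (bit 0 = 1)
bits b7..b0 = 00010111 = 23

23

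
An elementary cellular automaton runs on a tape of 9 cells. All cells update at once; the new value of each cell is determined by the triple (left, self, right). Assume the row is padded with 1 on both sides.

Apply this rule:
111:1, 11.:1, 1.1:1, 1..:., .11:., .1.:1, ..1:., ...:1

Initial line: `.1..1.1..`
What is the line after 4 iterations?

11..111..
11...11..
11.1..1..
1111..1..

1111..1..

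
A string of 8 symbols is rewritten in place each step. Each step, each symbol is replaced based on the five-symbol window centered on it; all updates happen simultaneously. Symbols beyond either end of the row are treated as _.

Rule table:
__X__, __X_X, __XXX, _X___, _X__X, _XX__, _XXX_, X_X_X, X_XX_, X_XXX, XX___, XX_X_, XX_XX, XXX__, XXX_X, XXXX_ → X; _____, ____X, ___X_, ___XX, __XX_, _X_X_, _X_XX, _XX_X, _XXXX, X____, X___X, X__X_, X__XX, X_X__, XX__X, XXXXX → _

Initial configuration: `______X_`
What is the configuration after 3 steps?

_______X

______XX
_______X
_______X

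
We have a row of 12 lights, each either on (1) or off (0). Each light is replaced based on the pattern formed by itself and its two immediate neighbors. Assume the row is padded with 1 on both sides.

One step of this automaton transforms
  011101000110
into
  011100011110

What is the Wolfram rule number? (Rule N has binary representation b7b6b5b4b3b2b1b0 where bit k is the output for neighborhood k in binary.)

203

position 2: 111 → 1  (bit 7 = 1)
position 3: 110 → 1  (bit 6 = 1)
position 0: 101 → 0  (bit 5 = 0)
position 6: 100 → 0  (bit 4 = 0)
position 1: 011 → 1  (bit 3 = 1)
position 5: 010 → 0  (bit 2 = 0)
position 8: 001 → 1  (bit 1 = 1)
position 7: 000 → 1  (bit 0 = 1)
bits b7..b0 = 11001011 = 203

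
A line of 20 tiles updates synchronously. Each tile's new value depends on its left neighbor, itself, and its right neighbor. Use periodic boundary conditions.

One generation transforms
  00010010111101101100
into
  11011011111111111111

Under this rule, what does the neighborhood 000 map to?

1

At position 0 the neighborhood is 000; the next row has 1 there.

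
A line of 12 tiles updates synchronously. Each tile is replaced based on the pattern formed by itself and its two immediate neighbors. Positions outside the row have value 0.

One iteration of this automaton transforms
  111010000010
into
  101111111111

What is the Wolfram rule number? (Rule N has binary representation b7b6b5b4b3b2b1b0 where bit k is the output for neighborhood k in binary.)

position 1: 111 → 0  (bit 7 = 0)
position 2: 110 → 1  (bit 6 = 1)
position 3: 101 → 1  (bit 5 = 1)
position 5: 100 → 1  (bit 4 = 1)
position 0: 011 → 1  (bit 3 = 1)
position 4: 010 → 1  (bit 2 = 1)
position 9: 001 → 1  (bit 1 = 1)
position 6: 000 → 1  (bit 0 = 1)
bits b7..b0 = 01111111 = 127

127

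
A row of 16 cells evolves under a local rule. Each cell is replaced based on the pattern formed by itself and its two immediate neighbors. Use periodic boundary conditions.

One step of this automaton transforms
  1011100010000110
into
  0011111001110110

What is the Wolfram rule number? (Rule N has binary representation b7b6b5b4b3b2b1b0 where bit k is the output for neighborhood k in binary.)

position 3: 111 → 1  (bit 7 = 1)
position 4: 110 → 1  (bit 6 = 1)
position 1: 101 → 0  (bit 5 = 0)
position 5: 100 → 1  (bit 4 = 1)
position 2: 011 → 1  (bit 3 = 1)
position 0: 010 → 0  (bit 2 = 0)
position 7: 001 → 0  (bit 1 = 0)
position 6: 000 → 1  (bit 0 = 1)
bits b7..b0 = 11011001 = 217

217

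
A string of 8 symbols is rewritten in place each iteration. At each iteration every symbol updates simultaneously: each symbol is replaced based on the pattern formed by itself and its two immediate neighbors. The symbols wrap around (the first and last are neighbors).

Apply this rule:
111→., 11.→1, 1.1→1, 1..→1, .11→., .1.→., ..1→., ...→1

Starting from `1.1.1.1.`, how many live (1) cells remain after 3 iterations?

.1.1.1.1
1.1.1.1.  (repeats iteration 0; period 2)
iteration 3: .1.1.1.1
count of 1: 4

4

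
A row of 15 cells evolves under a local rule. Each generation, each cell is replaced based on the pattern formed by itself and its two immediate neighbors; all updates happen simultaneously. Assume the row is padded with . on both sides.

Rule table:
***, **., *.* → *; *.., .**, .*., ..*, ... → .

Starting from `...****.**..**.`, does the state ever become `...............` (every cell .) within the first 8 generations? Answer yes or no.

....****.*...*.
.....****......
......***......
.......**......
........*......
...............
all cells are . at generation 6

yes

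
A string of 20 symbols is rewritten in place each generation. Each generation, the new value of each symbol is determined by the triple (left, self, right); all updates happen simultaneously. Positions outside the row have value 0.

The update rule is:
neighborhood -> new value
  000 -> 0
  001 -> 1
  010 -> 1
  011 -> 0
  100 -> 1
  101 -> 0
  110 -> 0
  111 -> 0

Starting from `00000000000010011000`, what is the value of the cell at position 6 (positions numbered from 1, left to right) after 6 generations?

generation 1: 00000000000111100100
generation 2: 00000000001000011110
generation 3: 00000000011100100001
generation 4: 00000000100011110011
generation 5: 00000001110100001100
generation 6: 00000010000110010010
position 6 holds 0

0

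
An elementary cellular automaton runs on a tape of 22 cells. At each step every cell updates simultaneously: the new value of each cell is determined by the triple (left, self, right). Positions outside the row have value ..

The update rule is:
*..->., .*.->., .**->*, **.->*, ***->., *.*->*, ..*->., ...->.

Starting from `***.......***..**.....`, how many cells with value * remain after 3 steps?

2

step 1: *.*.......*.*..**.....
step 2: .*.........*...**.....
step 3: ...............**.....
count of *: 2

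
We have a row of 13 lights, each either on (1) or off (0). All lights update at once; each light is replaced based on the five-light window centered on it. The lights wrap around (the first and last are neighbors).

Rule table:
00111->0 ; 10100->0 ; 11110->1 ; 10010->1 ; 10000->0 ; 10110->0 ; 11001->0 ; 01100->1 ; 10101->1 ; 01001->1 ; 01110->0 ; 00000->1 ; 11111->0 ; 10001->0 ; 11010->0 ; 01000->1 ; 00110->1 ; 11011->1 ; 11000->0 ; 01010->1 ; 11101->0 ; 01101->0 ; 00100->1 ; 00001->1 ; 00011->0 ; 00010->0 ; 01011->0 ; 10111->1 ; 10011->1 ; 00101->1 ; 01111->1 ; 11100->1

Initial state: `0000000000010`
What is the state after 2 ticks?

1110000010100

0111111111011
1110000010100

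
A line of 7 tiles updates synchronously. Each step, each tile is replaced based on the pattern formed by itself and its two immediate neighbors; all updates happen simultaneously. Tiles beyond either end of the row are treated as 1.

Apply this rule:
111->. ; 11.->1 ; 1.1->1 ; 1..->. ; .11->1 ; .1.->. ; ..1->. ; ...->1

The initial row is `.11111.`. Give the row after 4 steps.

11.1.11

step 1: 11...11
step 2: .1.1.1.
step 3: 1.1.1.1
step 4: 11.1.11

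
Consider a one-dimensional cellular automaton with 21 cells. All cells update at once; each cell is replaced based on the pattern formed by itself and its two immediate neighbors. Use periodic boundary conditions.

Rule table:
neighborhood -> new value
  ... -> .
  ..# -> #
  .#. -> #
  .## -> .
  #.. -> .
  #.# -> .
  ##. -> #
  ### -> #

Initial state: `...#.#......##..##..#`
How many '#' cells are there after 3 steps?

10

step 1: ..##.#.....#.#.#.#.##
step 2: .#.#.#....##.#.#.#..#
step 3: .#.#.#...#.#.#.#.#.##
count of #: 10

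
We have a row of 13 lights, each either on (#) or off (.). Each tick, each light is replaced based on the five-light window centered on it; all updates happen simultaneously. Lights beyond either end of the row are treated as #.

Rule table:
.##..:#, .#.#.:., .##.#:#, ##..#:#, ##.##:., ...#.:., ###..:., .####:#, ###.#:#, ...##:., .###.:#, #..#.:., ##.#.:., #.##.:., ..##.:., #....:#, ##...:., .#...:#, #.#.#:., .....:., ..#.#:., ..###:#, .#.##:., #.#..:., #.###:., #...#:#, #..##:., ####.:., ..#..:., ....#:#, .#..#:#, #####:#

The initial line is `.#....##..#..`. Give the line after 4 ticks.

tick 1: ..###..##..#.
tick 2: #.##.#..##...
tick 3: #..#..#..#.#.
tick 4: .#..#..#.....

.#..#..#.....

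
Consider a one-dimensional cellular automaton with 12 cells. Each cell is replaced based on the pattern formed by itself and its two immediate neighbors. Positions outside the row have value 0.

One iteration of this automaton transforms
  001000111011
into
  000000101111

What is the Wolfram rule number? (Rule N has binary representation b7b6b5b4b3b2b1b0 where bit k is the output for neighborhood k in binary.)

104

position 7: 111 → 0  (bit 7 = 0)
position 8: 110 → 1  (bit 6 = 1)
position 9: 101 → 1  (bit 5 = 1)
position 3: 100 → 0  (bit 4 = 0)
position 6: 011 → 1  (bit 3 = 1)
position 2: 010 → 0  (bit 2 = 0)
position 1: 001 → 0  (bit 1 = 0)
position 0: 000 → 0  (bit 0 = 0)
bits b7..b0 = 01101000 = 104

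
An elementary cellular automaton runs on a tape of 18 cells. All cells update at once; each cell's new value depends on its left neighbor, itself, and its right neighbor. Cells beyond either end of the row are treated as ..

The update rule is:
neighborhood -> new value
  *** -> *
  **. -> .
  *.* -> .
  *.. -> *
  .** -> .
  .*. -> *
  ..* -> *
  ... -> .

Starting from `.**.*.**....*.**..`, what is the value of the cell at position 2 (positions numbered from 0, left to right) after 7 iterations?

.

*...*...*..**...*.
**.***.****..*.***
....*...**.***..*.
...***.*....*.****
..*.*..**..**..**.
.**.***..**..**..*
*....*.**..**..***
position 2 holds .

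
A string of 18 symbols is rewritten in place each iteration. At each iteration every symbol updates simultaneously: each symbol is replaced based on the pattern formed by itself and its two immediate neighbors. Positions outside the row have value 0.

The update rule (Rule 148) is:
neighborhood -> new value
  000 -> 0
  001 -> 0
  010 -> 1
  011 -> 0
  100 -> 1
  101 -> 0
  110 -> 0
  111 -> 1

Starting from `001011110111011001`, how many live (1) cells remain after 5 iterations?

5

001001100010000101
001100010011000101
000010011000100101
000011000100110101
000000100110000101
count of 1: 5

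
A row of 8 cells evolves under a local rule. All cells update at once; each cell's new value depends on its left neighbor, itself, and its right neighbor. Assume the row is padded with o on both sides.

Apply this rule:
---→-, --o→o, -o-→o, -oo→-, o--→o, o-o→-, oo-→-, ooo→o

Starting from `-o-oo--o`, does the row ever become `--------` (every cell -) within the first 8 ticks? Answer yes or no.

no

-o---oo-
-oo-o---
----oo-o
o--o----
-oooo--o
--oo-oo-
oo------
o-o----o
tick 8 is o-o----o, still not uniform -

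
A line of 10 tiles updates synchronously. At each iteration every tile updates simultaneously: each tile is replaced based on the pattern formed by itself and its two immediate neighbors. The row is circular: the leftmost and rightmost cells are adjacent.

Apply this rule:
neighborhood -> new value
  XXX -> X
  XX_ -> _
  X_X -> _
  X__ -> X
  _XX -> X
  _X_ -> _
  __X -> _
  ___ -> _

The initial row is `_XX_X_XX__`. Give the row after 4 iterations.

_X____X_X_
__X______X
X__X______
_X__X_____

_X__X_____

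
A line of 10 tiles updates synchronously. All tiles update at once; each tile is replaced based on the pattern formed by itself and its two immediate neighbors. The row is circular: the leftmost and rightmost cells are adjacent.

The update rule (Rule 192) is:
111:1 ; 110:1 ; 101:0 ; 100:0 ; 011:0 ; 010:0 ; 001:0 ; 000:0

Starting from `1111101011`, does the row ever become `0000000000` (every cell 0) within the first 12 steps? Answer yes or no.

yes

1111100001
1111100000
0111100000
0011100000
0001100000
0000100000
0000000000
all cells are 0 at step 7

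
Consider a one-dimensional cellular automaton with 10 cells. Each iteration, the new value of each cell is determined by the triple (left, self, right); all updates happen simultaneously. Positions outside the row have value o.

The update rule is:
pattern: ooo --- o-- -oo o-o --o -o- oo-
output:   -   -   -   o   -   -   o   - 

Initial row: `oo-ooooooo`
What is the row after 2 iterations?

iteration 1: ---o------
iteration 2: ---o------

---o------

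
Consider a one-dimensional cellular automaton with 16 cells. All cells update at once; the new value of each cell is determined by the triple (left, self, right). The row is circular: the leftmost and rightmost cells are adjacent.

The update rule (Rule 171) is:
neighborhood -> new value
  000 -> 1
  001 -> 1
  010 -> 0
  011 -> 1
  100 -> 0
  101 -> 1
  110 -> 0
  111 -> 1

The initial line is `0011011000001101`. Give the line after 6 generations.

0110110011111010
1101100111110100
1011001111101001
0110011111010011
1100111110100110
1001111101001101

1001111101001101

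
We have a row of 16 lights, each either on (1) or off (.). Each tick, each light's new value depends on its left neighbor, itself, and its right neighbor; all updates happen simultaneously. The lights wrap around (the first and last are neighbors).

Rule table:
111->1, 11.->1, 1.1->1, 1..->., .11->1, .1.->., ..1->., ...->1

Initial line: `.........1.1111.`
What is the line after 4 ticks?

11111111..111111

11111111..11111.
11111111..111111
11111111..111111  (fixed point — unchanged through tick 4)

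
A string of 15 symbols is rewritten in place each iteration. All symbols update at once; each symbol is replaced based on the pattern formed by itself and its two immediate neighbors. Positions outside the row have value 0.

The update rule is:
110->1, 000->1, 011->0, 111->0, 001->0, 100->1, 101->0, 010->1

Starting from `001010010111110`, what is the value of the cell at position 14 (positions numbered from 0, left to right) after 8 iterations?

iteration 1: 101011010000011
iteration 2: 101001011111001
iteration 3: 101101000001101
iteration 4: 100101111100101
iteration 5: 110100000110101
iteration 6: 010111110010101
iteration 7: 010000011010101
iteration 8: 011111001010101
position 14 holds 1

1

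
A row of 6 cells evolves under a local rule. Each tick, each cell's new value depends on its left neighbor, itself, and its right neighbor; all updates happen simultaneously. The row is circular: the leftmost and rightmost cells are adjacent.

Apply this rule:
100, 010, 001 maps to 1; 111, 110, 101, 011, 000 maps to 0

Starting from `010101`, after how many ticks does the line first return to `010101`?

tick 1: 010101

1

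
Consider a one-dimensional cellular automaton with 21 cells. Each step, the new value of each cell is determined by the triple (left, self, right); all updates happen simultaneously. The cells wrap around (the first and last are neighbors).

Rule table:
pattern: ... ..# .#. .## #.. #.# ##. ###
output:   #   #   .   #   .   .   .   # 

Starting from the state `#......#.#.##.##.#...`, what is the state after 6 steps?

##..###..#..####..###

..#####....#..#....##
.#####..###..#..####.
#####..###..#..####..
####..###..#..####..#
###..###..#..####..##
##..###..#..####..###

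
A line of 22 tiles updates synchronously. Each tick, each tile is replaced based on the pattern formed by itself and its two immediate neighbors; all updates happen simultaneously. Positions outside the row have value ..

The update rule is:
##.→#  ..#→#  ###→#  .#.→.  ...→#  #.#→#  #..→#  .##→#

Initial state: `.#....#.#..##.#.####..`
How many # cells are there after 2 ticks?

#.####.#.#####.#######
.######.##############
count of #: 20

20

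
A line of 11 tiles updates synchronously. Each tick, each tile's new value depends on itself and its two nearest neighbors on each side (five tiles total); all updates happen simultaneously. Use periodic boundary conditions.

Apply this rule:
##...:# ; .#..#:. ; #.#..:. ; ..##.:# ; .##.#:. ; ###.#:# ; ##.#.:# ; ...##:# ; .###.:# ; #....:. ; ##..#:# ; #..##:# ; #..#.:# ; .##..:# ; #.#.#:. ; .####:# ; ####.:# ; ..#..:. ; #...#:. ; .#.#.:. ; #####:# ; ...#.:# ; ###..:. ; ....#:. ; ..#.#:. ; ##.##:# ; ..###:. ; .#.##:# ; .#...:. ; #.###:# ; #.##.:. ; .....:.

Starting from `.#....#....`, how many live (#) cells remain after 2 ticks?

2

#....#.....
....#.....#
count of #: 2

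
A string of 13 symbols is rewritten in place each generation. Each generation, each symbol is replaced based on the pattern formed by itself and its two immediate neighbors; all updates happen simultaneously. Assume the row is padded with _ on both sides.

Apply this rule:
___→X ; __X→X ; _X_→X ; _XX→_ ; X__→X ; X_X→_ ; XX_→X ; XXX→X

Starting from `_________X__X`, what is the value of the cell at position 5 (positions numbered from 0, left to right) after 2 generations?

X

XXXXXXXXXXXXX
_XXXXXXXXXXXX
position 5 holds X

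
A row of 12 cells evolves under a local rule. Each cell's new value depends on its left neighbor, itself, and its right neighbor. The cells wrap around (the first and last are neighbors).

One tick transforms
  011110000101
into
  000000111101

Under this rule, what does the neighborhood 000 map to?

At position 6 the neighborhood is 000; the next row has 1 there.

1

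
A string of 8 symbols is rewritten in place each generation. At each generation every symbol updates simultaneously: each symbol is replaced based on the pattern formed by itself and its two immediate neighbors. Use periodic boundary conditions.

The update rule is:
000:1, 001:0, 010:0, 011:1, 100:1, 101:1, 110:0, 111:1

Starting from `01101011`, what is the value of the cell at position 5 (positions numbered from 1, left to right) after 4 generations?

0

11010110
10101101
01011011
10110110
position 5 holds 0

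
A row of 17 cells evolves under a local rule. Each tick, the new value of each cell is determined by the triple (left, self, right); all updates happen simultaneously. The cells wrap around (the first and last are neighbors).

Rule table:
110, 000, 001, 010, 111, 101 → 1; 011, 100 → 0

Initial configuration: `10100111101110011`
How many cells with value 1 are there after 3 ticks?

11101011110110101
11111101111011110
01111110111101111
count of 1: 14

14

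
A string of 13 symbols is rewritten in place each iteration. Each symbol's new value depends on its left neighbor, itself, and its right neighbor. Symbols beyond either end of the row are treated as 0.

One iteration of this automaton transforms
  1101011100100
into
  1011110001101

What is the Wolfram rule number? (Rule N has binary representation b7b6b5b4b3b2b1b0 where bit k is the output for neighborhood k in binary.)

47

position 6: 111 → 0  (bit 7 = 0)
position 1: 110 → 0  (bit 6 = 0)
position 2: 101 → 1  (bit 5 = 1)
position 8: 100 → 0  (bit 4 = 0)
position 0: 011 → 1  (bit 3 = 1)
position 3: 010 → 1  (bit 2 = 1)
position 9: 001 → 1  (bit 1 = 1)
position 12: 000 → 1  (bit 0 = 1)
bits b7..b0 = 00101111 = 47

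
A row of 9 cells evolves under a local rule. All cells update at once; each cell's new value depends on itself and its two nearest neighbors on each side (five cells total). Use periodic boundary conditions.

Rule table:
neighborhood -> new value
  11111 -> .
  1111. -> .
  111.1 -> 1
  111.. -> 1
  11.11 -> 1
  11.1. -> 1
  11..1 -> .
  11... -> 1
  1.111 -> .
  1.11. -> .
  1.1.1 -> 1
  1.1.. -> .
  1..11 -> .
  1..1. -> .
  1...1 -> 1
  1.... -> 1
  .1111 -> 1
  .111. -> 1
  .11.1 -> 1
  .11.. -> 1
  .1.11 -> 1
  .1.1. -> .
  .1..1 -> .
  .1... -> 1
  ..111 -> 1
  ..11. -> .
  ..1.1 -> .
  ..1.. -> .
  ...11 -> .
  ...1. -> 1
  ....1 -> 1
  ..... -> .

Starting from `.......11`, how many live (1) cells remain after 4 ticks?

7

11...1..1
11111...1
1...111.1
111.1111.
count of 1: 7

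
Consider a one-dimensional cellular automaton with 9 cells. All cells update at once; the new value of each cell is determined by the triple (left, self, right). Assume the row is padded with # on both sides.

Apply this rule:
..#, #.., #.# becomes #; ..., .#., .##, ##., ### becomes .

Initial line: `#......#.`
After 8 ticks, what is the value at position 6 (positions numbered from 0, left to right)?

.#....#.#
#.#..#.#.
.#.##.#.#
#.#..#.#.  (repeats tick 2; period 2)
tick 8: #.#..#.#.
position 6 holds .

.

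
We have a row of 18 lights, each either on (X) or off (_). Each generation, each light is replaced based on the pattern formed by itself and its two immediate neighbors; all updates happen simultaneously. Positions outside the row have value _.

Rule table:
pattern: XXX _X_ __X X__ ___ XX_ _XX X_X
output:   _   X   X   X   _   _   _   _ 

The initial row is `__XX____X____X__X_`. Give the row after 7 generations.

_X__X__XXX__XXXXXX
XXXXXXX___XX______
_______X_X__X_____
______XX_XXXXX____
_____X________X___
____XXX______XXX__
___X___X____X___X_

___X___X____X___X_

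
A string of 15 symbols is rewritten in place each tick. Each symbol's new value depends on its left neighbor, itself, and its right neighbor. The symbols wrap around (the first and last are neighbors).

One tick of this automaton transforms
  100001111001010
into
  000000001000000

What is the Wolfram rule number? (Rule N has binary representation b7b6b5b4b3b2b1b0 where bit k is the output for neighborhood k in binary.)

64

position 6: 111 → 0  (bit 7 = 0)
position 8: 110 → 1  (bit 6 = 1)
position 12: 101 → 0  (bit 5 = 0)
position 1: 100 → 0  (bit 4 = 0)
position 5: 011 → 0  (bit 3 = 0)
position 0: 010 → 0  (bit 2 = 0)
position 4: 001 → 0  (bit 1 = 0)
position 2: 000 → 0  (bit 0 = 0)
bits b7..b0 = 01000000 = 64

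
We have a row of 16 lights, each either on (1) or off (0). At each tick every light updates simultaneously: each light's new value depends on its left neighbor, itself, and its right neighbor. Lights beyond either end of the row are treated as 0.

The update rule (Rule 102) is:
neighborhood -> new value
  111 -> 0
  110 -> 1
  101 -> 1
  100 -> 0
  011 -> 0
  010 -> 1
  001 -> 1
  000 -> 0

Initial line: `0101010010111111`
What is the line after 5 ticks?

0010000111010001

1111110111000001
0000011001000011
0000101011000101
0001111101001111
0010000111010001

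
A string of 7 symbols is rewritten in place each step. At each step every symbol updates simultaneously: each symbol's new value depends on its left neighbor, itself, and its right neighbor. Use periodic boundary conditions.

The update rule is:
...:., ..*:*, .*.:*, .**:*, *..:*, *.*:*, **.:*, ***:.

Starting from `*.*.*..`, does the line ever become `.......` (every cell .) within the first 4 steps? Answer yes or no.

*******
.......
all cells are . at step 2

yes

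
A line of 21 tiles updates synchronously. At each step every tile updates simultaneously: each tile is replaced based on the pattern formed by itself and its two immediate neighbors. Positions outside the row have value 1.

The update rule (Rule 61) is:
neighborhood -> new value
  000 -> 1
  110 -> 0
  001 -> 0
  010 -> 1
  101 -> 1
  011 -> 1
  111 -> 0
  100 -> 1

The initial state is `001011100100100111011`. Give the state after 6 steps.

011110111000011000001

step 1: 101110010110110100110
step 2: 011001011101101110101
step 3: 110101110011011001111
step 4: 001111001010110101000
step 5: 101000101111101111110
step 6: 011110111000011000001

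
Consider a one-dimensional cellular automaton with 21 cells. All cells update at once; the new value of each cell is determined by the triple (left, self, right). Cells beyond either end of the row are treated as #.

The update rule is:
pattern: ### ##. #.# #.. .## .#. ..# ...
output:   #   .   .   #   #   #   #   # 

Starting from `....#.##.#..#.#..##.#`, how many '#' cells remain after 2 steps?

16

#####.#..####.####..#
####..######..###.###
count of #: 16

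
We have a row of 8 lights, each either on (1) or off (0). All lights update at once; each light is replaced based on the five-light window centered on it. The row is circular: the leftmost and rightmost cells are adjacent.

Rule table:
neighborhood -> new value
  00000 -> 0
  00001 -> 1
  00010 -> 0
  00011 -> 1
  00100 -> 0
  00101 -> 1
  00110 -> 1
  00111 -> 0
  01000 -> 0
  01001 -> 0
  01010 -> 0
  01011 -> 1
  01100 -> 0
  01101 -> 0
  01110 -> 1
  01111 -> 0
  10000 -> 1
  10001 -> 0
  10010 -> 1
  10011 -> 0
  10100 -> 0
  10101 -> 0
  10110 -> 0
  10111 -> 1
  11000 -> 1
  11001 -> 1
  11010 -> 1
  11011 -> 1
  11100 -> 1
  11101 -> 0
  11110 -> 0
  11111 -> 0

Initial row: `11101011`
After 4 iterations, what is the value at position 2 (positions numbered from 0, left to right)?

0

00010110
11011001
10100100
10001001
position 2 holds 0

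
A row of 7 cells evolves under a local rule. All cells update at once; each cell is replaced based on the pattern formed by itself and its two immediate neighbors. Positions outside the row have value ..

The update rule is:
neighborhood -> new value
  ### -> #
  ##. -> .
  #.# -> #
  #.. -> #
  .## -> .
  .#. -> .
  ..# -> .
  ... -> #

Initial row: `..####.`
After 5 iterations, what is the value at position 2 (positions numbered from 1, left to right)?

iteration 1: #..##.#
iteration 2: .#...#.
iteration 3: ..##..#
iteration 4: #...#..
iteration 5: .##..##
position 2 holds #

#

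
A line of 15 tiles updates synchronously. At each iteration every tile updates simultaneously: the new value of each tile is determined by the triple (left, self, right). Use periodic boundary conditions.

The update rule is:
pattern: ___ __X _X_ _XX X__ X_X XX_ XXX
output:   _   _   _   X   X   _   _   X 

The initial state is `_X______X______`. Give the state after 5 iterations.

__X______X_____
___X______X____
____X______X___
_____X______X__
______X______X_

______X______X_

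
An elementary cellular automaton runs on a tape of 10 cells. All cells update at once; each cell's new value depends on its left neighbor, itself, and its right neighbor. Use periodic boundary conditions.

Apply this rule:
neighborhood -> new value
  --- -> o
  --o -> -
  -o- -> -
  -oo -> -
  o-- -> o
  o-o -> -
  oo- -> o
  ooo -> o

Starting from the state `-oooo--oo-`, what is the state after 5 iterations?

--oo--oooo

iteration 1: --oooo--oo
iteration 2: o--oooo--o
iteration 3: oo--oooo--
iteration 4: -oo--oooo-
iteration 5: --oo--oooo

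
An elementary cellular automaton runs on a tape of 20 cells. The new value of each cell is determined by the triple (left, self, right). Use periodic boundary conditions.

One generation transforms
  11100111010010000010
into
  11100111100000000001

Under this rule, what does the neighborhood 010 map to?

0

At position 9 the neighborhood is 010; the next row has 0 there.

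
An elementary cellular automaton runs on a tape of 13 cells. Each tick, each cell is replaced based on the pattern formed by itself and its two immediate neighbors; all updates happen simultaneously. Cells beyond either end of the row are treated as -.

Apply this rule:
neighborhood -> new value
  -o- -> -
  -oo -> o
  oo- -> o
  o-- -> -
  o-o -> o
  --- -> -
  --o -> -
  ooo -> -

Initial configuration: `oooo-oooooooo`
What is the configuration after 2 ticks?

---o-o-------

o--ooo------o
---o-o-------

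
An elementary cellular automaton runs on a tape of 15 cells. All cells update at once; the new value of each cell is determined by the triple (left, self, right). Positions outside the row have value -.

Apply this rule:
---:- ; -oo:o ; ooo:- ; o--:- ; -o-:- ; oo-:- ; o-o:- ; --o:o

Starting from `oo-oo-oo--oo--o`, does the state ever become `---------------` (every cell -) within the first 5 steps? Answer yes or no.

no

step 1: o--o--o--oo--o-
step 2: --o--o--oo--o--
step 3: -o--o--oo--o---
step 4: o--o--oo--o----
step 5: --o--oo--o-----
step 5 is --o--oo--o-----, still not uniform -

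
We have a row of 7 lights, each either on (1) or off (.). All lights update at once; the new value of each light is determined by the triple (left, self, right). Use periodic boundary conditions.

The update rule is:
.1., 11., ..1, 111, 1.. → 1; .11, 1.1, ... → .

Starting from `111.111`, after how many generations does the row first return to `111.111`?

generation 1: 111..11
generation 2: 11111.1
generation 3: 11111..
generation 4: .111111
generation 5: ..11111
generation 6: 11.1111
generation 7: 11..111
generation 8: 1111.11
generation 9: 1111..1
generation 10: 111111.
generation 11: .11111.
generation 12: 1.11111
generation 13: 1..1111
generation 14: 111.111

14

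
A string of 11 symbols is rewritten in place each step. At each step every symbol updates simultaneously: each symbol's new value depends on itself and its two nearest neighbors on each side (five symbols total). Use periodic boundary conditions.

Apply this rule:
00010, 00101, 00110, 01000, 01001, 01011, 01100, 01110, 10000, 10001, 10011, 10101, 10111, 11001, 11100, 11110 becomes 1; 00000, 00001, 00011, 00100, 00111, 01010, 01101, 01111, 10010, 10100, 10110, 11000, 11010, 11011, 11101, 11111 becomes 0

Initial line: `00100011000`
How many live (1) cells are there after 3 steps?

step 1: 01011011010
step 2: 01100000001
step 3: 10101000011
count of 1: 5

5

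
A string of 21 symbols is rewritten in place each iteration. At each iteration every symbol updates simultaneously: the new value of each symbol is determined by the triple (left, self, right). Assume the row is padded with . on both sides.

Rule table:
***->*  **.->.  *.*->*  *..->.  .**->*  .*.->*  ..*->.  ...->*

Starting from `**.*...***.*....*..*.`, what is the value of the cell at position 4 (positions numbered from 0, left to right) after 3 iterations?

iteration 1: *.**.*.**.**.**.*..*.
iteration 2: ***.****.**.**.**..*.
iteration 3: **.****.**.**.**...*.
position 4 holds *

*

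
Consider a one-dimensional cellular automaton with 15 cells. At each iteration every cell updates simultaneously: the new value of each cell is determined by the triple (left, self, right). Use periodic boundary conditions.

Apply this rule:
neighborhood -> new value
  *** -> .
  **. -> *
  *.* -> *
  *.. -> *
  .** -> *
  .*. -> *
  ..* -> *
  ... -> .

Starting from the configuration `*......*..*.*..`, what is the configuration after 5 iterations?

**....*********
.**..**........
********.......
*......**.....*
**....****...**

**....****...**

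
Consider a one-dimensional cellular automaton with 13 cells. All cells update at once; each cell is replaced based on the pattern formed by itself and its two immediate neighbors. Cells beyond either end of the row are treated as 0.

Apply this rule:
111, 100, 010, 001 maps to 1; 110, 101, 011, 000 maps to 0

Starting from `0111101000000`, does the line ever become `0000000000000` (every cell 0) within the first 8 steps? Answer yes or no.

1011001100000
1000110010000
1101001111000
0001110110100
0010100000110
0110110001001
1000001011111
1100011001110
step 8 is 1100011001110, still not uniform 0

no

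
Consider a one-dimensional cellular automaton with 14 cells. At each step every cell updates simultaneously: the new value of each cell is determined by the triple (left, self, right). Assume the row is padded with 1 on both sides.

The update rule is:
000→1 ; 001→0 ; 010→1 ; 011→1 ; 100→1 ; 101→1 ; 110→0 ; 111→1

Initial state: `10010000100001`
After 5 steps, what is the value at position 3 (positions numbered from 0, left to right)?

0

01011110111101
11111101111011
11111011110111
11110111101111
11101111011111
position 3 holds 0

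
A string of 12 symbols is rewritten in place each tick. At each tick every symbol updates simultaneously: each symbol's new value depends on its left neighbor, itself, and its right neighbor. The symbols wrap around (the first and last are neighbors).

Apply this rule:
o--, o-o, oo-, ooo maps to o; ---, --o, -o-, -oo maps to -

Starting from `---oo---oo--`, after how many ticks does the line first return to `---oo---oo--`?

tick 1: ----oo---oo-
tick 2: -----oo---oo
tick 3: o-----oo---o
tick 4: oo-----oo---
tick 5: -oo-----oo--
tick 6: --oo-----oo-
tick 7: ---oo-----oo
tick 8: o---oo-----o
tick 9: oo---oo-----
tick 10: -oo---oo----
tick 11: --oo---oo---
tick 12: ---oo---oo--

12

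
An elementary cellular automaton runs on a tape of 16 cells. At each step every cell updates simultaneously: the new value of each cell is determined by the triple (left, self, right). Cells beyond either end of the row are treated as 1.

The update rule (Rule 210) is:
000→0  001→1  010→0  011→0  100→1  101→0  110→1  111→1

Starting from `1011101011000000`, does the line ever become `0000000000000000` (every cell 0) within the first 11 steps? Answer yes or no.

no

1001100001100001
1110110010110010
1110011100011100
1111101110101111
1111100110000111
1111111011001011
1111111001110001
1111111110111010
1111111110011000
1111111111101101
1111111111100100
step 11 is 1111111111100100, still not uniform 0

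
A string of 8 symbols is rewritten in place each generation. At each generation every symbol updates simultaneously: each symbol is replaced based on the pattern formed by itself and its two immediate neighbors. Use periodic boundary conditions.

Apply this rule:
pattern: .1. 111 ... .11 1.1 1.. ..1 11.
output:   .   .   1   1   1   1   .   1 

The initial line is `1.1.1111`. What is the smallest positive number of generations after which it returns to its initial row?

8

generation 1: 11.11...
generation 2: 1111111.
generation 3: 1.....11
generation 4: 11111.1.
generation 5: 1...11.1
generation 6: 111.1111
generation 7: ..111...
generation 8: 1.1.1111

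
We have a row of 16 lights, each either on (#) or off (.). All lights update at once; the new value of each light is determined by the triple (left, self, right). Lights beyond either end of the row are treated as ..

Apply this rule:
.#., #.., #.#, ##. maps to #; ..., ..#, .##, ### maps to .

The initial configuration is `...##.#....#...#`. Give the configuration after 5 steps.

..........##...#

....####...##..#
.......##...##.#
........##...###
.........##....#
..........##...#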